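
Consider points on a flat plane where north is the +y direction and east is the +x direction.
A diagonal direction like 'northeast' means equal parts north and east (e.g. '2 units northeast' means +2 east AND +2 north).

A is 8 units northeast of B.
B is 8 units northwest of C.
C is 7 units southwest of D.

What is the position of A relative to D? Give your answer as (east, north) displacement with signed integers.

Place D at the origin (east=0, north=0).
  C is 7 units southwest of D: delta (east=-7, north=-7); C at (east=-7, north=-7).
  B is 8 units northwest of C: delta (east=-8, north=+8); B at (east=-15, north=1).
  A is 8 units northeast of B: delta (east=+8, north=+8); A at (east=-7, north=9).
Therefore A relative to D: (east=-7, north=9).

Answer: A is at (east=-7, north=9) relative to D.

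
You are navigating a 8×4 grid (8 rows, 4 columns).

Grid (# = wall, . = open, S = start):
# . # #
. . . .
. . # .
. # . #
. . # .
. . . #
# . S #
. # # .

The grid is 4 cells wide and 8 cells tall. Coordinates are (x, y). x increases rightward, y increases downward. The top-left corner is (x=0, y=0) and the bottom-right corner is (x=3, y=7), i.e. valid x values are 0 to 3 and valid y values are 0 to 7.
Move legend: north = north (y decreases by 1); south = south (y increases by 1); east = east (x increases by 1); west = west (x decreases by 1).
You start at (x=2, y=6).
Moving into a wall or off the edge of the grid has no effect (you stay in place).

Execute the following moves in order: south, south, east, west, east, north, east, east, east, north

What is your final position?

Answer: Final position: (x=2, y=5)

Derivation:
Start: (x=2, y=6)
  south (south): blocked, stay at (x=2, y=6)
  south (south): blocked, stay at (x=2, y=6)
  east (east): blocked, stay at (x=2, y=6)
  west (west): (x=2, y=6) -> (x=1, y=6)
  east (east): (x=1, y=6) -> (x=2, y=6)
  north (north): (x=2, y=6) -> (x=2, y=5)
  [×3]east (east): blocked, stay at (x=2, y=5)
  north (north): blocked, stay at (x=2, y=5)
Final: (x=2, y=5)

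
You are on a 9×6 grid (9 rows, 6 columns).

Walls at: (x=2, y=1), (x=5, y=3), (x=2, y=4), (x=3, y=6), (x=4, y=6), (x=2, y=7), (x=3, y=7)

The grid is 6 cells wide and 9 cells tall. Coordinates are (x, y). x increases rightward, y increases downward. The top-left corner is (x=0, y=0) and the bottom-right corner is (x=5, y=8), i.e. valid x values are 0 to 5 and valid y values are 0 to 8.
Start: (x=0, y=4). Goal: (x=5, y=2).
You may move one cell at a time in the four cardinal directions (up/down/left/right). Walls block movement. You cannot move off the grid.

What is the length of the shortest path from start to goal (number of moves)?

Answer: Shortest path length: 7

Derivation:
BFS from (x=0, y=4) until reaching (x=5, y=2):
  Distance 0: (x=0, y=4)
  Distance 1: (x=0, y=3), (x=1, y=4), (x=0, y=5)
  Distance 2: (x=0, y=2), (x=1, y=3), (x=1, y=5), (x=0, y=6)
  Distance 3: (x=0, y=1), (x=1, y=2), (x=2, y=3), (x=2, y=5), (x=1, y=6), (x=0, y=7)
  Distance 4: (x=0, y=0), (x=1, y=1), (x=2, y=2), (x=3, y=3), (x=3, y=5), (x=2, y=6), (x=1, y=7), (x=0, y=8)
  Distance 5: (x=1, y=0), (x=3, y=2), (x=4, y=3), (x=3, y=4), (x=4, y=5), (x=1, y=8)
  Distance 6: (x=2, y=0), (x=3, y=1), (x=4, y=2), (x=4, y=4), (x=5, y=5), (x=2, y=8)
  Distance 7: (x=3, y=0), (x=4, y=1), (x=5, y=2), (x=5, y=4), (x=5, y=6), (x=3, y=8)  <- goal reached here
One shortest path (7 moves): (x=0, y=4) -> (x=1, y=4) -> (x=1, y=3) -> (x=2, y=3) -> (x=3, y=3) -> (x=4, y=3) -> (x=4, y=2) -> (x=5, y=2)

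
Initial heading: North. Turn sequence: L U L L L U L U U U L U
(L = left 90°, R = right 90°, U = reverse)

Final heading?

Start: North
  L (left (90° counter-clockwise)) -> West
  U (U-turn (180°)) -> East
  L (left (90° counter-clockwise)) -> North
  L (left (90° counter-clockwise)) -> West
  L (left (90° counter-clockwise)) -> South
  U (U-turn (180°)) -> North
  L (left (90° counter-clockwise)) -> West
  U (U-turn (180°)) -> East
  U (U-turn (180°)) -> West
  U (U-turn (180°)) -> East
  L (left (90° counter-clockwise)) -> North
  U (U-turn (180°)) -> South
Final: South

Answer: Final heading: South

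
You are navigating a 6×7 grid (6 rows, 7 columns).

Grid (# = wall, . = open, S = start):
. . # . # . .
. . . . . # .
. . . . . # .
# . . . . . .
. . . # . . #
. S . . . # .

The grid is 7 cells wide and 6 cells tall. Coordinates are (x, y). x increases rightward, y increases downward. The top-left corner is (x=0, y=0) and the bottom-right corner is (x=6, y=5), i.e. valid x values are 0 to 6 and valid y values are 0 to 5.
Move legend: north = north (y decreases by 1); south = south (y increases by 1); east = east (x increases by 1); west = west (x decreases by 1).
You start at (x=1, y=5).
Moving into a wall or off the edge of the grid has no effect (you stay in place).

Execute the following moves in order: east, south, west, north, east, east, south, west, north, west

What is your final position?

Answer: Final position: (x=0, y=4)

Derivation:
Start: (x=1, y=5)
  east (east): (x=1, y=5) -> (x=2, y=5)
  south (south): blocked, stay at (x=2, y=5)
  west (west): (x=2, y=5) -> (x=1, y=5)
  north (north): (x=1, y=5) -> (x=1, y=4)
  east (east): (x=1, y=4) -> (x=2, y=4)
  east (east): blocked, stay at (x=2, y=4)
  south (south): (x=2, y=4) -> (x=2, y=5)
  west (west): (x=2, y=5) -> (x=1, y=5)
  north (north): (x=1, y=5) -> (x=1, y=4)
  west (west): (x=1, y=4) -> (x=0, y=4)
Final: (x=0, y=4)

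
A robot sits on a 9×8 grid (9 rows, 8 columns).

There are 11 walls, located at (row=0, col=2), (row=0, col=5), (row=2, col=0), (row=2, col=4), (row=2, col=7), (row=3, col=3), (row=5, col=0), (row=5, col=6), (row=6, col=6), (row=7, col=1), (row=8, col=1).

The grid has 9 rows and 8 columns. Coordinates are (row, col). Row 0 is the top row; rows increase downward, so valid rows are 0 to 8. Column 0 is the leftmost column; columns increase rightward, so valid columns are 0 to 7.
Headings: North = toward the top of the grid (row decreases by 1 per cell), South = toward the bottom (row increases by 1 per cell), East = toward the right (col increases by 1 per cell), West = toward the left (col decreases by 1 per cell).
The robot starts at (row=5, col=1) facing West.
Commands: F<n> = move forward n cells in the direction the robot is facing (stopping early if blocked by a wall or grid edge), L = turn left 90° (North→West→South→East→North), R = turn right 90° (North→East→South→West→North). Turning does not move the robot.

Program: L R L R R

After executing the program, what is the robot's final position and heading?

Answer: Final position: (row=5, col=1), facing North

Derivation:
Start: (row=5, col=1), facing West
  L: turn left, now facing South
  R: turn right, now facing West
  L: turn left, now facing South
  R: turn right, now facing West
  R: turn right, now facing North
Final: (row=5, col=1), facing North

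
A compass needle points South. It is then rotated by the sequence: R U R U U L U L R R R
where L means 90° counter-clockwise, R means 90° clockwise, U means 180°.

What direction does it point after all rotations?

Answer: Final heading: East

Derivation:
Start: South
  R (right (90° clockwise)) -> West
  U (U-turn (180°)) -> East
  R (right (90° clockwise)) -> South
  U (U-turn (180°)) -> North
  U (U-turn (180°)) -> South
  L (left (90° counter-clockwise)) -> East
  U (U-turn (180°)) -> West
  L (left (90° counter-clockwise)) -> South
  R (right (90° clockwise)) -> West
  R (right (90° clockwise)) -> North
  R (right (90° clockwise)) -> East
Final: East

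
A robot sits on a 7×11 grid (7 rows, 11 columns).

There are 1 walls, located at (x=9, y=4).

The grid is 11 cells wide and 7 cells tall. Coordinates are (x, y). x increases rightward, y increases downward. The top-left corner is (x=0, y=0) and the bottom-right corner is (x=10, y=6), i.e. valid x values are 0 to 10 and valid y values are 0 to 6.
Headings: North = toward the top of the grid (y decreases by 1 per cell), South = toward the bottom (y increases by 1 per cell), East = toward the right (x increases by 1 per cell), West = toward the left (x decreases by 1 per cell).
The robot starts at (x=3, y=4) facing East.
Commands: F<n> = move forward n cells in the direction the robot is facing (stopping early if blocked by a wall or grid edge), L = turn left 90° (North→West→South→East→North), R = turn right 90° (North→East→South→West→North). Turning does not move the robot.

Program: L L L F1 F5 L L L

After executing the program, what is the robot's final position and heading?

Start: (x=3, y=4), facing East
  L: turn left, now facing North
  L: turn left, now facing West
  L: turn left, now facing South
  F1: move forward 1, now at (x=3, y=5)
  F5: move forward 1/5 (blocked), now at (x=3, y=6)
  L: turn left, now facing East
  L: turn left, now facing North
  L: turn left, now facing West
Final: (x=3, y=6), facing West

Answer: Final position: (x=3, y=6), facing West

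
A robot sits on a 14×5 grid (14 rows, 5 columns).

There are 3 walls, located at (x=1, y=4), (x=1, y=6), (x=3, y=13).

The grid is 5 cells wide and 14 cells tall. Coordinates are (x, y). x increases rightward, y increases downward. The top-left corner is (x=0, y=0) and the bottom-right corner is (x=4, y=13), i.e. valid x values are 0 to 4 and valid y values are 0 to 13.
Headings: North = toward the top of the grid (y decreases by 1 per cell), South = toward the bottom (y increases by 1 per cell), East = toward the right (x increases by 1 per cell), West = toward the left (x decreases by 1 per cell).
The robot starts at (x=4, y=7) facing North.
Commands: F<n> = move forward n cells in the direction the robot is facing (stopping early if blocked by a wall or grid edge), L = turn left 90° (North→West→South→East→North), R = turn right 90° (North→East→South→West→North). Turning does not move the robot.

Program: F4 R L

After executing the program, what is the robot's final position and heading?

Start: (x=4, y=7), facing North
  F4: move forward 4, now at (x=4, y=3)
  R: turn right, now facing East
  L: turn left, now facing North
Final: (x=4, y=3), facing North

Answer: Final position: (x=4, y=3), facing North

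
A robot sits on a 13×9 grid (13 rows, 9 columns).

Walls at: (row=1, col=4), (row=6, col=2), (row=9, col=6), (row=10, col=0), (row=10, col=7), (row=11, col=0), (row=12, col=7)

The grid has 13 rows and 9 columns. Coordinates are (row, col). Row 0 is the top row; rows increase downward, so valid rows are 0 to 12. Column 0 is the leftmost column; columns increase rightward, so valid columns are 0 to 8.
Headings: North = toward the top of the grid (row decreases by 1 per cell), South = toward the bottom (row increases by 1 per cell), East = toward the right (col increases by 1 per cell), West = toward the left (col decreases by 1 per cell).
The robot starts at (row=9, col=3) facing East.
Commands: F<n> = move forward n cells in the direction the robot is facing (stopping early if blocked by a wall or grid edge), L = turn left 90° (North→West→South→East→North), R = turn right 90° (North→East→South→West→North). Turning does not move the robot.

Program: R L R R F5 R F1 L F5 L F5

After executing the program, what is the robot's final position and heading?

Start: (row=9, col=3), facing East
  R: turn right, now facing South
  L: turn left, now facing East
  R: turn right, now facing South
  R: turn right, now facing West
  F5: move forward 3/5 (blocked), now at (row=9, col=0)
  R: turn right, now facing North
  F1: move forward 1, now at (row=8, col=0)
  L: turn left, now facing West
  F5: move forward 0/5 (blocked), now at (row=8, col=0)
  L: turn left, now facing South
  F5: move forward 1/5 (blocked), now at (row=9, col=0)
Final: (row=9, col=0), facing South

Answer: Final position: (row=9, col=0), facing South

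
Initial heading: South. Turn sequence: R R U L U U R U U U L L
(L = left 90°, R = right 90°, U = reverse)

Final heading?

Start: South
  R (right (90° clockwise)) -> West
  R (right (90° clockwise)) -> North
  U (U-turn (180°)) -> South
  L (left (90° counter-clockwise)) -> East
  U (U-turn (180°)) -> West
  U (U-turn (180°)) -> East
  R (right (90° clockwise)) -> South
  U (U-turn (180°)) -> North
  U (U-turn (180°)) -> South
  U (U-turn (180°)) -> North
  L (left (90° counter-clockwise)) -> West
  L (left (90° counter-clockwise)) -> South
Final: South

Answer: Final heading: South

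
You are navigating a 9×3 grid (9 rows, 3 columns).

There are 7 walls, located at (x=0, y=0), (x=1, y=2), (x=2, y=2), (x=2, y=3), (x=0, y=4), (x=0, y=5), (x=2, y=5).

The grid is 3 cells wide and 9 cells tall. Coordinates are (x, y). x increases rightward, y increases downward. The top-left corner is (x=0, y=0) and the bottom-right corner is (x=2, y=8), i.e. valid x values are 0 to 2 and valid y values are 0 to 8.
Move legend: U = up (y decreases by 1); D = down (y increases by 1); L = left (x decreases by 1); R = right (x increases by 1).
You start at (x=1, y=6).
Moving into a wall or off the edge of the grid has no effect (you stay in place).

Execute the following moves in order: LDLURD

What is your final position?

Start: (x=1, y=6)
  L (left): (x=1, y=6) -> (x=0, y=6)
  D (down): (x=0, y=6) -> (x=0, y=7)
  L (left): blocked, stay at (x=0, y=7)
  U (up): (x=0, y=7) -> (x=0, y=6)
  R (right): (x=0, y=6) -> (x=1, y=6)
  D (down): (x=1, y=6) -> (x=1, y=7)
Final: (x=1, y=7)

Answer: Final position: (x=1, y=7)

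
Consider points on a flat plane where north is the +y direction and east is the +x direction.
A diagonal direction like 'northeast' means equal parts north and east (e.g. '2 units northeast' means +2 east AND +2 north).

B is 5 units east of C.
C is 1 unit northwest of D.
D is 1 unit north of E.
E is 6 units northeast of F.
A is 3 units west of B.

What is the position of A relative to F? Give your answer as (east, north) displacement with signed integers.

Answer: A is at (east=7, north=8) relative to F.

Derivation:
Place F at the origin (east=0, north=0).
  E is 6 units northeast of F: delta (east=+6, north=+6); E at (east=6, north=6).
  D is 1 unit north of E: delta (east=+0, north=+1); D at (east=6, north=7).
  C is 1 unit northwest of D: delta (east=-1, north=+1); C at (east=5, north=8).
  B is 5 units east of C: delta (east=+5, north=+0); B at (east=10, north=8).
  A is 3 units west of B: delta (east=-3, north=+0); A at (east=7, north=8).
Therefore A relative to F: (east=7, north=8).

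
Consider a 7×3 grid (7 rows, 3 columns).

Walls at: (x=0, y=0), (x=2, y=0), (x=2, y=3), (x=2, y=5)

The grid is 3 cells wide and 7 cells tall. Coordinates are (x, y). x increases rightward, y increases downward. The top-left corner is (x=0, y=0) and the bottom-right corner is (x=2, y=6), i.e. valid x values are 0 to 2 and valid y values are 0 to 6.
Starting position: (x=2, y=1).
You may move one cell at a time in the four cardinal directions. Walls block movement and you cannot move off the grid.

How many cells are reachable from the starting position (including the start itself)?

Answer: Reachable cells: 17

Derivation:
BFS flood-fill from (x=2, y=1):
  Distance 0: (x=2, y=1)
  Distance 1: (x=1, y=1), (x=2, y=2)
  Distance 2: (x=1, y=0), (x=0, y=1), (x=1, y=2)
  Distance 3: (x=0, y=2), (x=1, y=3)
  Distance 4: (x=0, y=3), (x=1, y=4)
  Distance 5: (x=0, y=4), (x=2, y=4), (x=1, y=5)
  Distance 6: (x=0, y=5), (x=1, y=6)
  Distance 7: (x=0, y=6), (x=2, y=6)
Total reachable: 17 (grid has 17 open cells total)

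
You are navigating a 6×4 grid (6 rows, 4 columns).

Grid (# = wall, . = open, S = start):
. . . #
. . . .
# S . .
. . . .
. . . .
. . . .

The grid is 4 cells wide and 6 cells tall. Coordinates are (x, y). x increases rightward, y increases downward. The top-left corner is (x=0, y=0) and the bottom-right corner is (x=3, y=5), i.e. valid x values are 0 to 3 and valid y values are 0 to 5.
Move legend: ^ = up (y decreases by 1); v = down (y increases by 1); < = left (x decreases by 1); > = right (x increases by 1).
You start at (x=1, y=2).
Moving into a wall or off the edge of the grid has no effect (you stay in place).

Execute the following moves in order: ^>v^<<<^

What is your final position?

Start: (x=1, y=2)
  ^ (up): (x=1, y=2) -> (x=1, y=1)
  > (right): (x=1, y=1) -> (x=2, y=1)
  v (down): (x=2, y=1) -> (x=2, y=2)
  ^ (up): (x=2, y=2) -> (x=2, y=1)
  < (left): (x=2, y=1) -> (x=1, y=1)
  < (left): (x=1, y=1) -> (x=0, y=1)
  < (left): blocked, stay at (x=0, y=1)
  ^ (up): (x=0, y=1) -> (x=0, y=0)
Final: (x=0, y=0)

Answer: Final position: (x=0, y=0)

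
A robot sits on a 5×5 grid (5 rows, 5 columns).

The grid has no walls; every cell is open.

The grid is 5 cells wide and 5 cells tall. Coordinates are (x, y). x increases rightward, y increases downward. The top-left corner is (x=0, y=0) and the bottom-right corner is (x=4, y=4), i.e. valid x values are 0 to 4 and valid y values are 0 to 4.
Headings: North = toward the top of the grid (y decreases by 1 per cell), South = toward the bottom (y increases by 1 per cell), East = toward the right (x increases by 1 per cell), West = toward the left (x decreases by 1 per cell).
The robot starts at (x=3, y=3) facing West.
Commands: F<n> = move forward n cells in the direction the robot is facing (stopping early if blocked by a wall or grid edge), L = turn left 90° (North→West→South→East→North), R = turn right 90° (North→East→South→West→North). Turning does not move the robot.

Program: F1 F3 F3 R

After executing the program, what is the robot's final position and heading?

Start: (x=3, y=3), facing West
  F1: move forward 1, now at (x=2, y=3)
  F3: move forward 2/3 (blocked), now at (x=0, y=3)
  F3: move forward 0/3 (blocked), now at (x=0, y=3)
  R: turn right, now facing North
Final: (x=0, y=3), facing North

Answer: Final position: (x=0, y=3), facing North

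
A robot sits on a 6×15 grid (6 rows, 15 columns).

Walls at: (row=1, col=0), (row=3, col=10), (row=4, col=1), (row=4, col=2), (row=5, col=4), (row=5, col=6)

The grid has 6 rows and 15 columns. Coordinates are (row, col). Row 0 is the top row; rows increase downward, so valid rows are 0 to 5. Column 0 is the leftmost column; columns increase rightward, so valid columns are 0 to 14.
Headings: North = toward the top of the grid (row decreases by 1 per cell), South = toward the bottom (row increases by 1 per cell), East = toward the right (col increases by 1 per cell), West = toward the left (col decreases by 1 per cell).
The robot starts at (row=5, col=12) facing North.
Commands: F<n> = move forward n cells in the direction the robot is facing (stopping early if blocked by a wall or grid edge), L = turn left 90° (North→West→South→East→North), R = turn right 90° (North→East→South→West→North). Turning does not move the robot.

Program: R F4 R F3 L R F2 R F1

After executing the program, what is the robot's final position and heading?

Start: (row=5, col=12), facing North
  R: turn right, now facing East
  F4: move forward 2/4 (blocked), now at (row=5, col=14)
  R: turn right, now facing South
  F3: move forward 0/3 (blocked), now at (row=5, col=14)
  L: turn left, now facing East
  R: turn right, now facing South
  F2: move forward 0/2 (blocked), now at (row=5, col=14)
  R: turn right, now facing West
  F1: move forward 1, now at (row=5, col=13)
Final: (row=5, col=13), facing West

Answer: Final position: (row=5, col=13), facing West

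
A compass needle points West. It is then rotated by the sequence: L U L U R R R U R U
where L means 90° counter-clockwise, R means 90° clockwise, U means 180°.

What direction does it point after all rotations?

Answer: Final heading: East

Derivation:
Start: West
  L (left (90° counter-clockwise)) -> South
  U (U-turn (180°)) -> North
  L (left (90° counter-clockwise)) -> West
  U (U-turn (180°)) -> East
  R (right (90° clockwise)) -> South
  R (right (90° clockwise)) -> West
  R (right (90° clockwise)) -> North
  U (U-turn (180°)) -> South
  R (right (90° clockwise)) -> West
  U (U-turn (180°)) -> East
Final: East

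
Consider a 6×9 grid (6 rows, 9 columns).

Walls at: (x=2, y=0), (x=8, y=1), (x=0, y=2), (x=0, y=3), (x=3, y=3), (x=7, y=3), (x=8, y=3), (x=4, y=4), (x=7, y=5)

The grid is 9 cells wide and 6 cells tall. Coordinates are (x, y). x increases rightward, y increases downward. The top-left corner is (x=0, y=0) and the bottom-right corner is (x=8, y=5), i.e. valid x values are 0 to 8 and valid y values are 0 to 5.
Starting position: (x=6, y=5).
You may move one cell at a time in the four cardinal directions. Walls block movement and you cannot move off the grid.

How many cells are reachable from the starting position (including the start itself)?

BFS flood-fill from (x=6, y=5):
  Distance 0: (x=6, y=5)
  Distance 1: (x=6, y=4), (x=5, y=5)
  Distance 2: (x=6, y=3), (x=5, y=4), (x=7, y=4), (x=4, y=5)
  Distance 3: (x=6, y=2), (x=5, y=3), (x=8, y=4), (x=3, y=5)
  Distance 4: (x=6, y=1), (x=5, y=2), (x=7, y=2), (x=4, y=3), (x=3, y=4), (x=2, y=5), (x=8, y=5)
  Distance 5: (x=6, y=0), (x=5, y=1), (x=7, y=1), (x=4, y=2), (x=8, y=2), (x=2, y=4), (x=1, y=5)
  Distance 6: (x=5, y=0), (x=7, y=0), (x=4, y=1), (x=3, y=2), (x=2, y=3), (x=1, y=4), (x=0, y=5)
  Distance 7: (x=4, y=0), (x=8, y=0), (x=3, y=1), (x=2, y=2), (x=1, y=3), (x=0, y=4)
  Distance 8: (x=3, y=0), (x=2, y=1), (x=1, y=2)
  Distance 9: (x=1, y=1)
  Distance 10: (x=1, y=0), (x=0, y=1)
  Distance 11: (x=0, y=0)
Total reachable: 45 (grid has 45 open cells total)

Answer: Reachable cells: 45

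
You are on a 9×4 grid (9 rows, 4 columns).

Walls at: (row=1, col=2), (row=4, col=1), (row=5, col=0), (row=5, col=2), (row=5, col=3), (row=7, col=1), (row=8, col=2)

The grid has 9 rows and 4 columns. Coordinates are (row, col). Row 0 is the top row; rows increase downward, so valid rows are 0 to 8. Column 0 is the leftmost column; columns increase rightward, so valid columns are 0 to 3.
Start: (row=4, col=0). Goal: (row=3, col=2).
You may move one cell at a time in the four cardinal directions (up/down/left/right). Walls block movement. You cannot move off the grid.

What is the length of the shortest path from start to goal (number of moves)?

Answer: Shortest path length: 3

Derivation:
BFS from (row=4, col=0) until reaching (row=3, col=2):
  Distance 0: (row=4, col=0)
  Distance 1: (row=3, col=0)
  Distance 2: (row=2, col=0), (row=3, col=1)
  Distance 3: (row=1, col=0), (row=2, col=1), (row=3, col=2)  <- goal reached here
One shortest path (3 moves): (row=4, col=0) -> (row=3, col=0) -> (row=3, col=1) -> (row=3, col=2)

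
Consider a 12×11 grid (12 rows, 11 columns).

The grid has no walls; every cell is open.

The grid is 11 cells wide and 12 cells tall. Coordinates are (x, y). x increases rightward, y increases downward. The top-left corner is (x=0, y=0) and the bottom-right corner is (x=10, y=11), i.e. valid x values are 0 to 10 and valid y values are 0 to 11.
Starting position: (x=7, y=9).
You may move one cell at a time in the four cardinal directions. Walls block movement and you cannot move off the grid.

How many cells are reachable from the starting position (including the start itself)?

Answer: Reachable cells: 132

Derivation:
BFS flood-fill from (x=7, y=9):
  Distance 0: (x=7, y=9)
  Distance 1: (x=7, y=8), (x=6, y=9), (x=8, y=9), (x=7, y=10)
  Distance 2: (x=7, y=7), (x=6, y=8), (x=8, y=8), (x=5, y=9), (x=9, y=9), (x=6, y=10), (x=8, y=10), (x=7, y=11)
  Distance 3: (x=7, y=6), (x=6, y=7), (x=8, y=7), (x=5, y=8), (x=9, y=8), (x=4, y=9), (x=10, y=9), (x=5, y=10), (x=9, y=10), (x=6, y=11), (x=8, y=11)
  Distance 4: (x=7, y=5), (x=6, y=6), (x=8, y=6), (x=5, y=7), (x=9, y=7), (x=4, y=8), (x=10, y=8), (x=3, y=9), (x=4, y=10), (x=10, y=10), (x=5, y=11), (x=9, y=11)
  Distance 5: (x=7, y=4), (x=6, y=5), (x=8, y=5), (x=5, y=6), (x=9, y=6), (x=4, y=7), (x=10, y=7), (x=3, y=8), (x=2, y=9), (x=3, y=10), (x=4, y=11), (x=10, y=11)
  Distance 6: (x=7, y=3), (x=6, y=4), (x=8, y=4), (x=5, y=5), (x=9, y=5), (x=4, y=6), (x=10, y=6), (x=3, y=7), (x=2, y=8), (x=1, y=9), (x=2, y=10), (x=3, y=11)
  Distance 7: (x=7, y=2), (x=6, y=3), (x=8, y=3), (x=5, y=4), (x=9, y=4), (x=4, y=5), (x=10, y=5), (x=3, y=6), (x=2, y=7), (x=1, y=8), (x=0, y=9), (x=1, y=10), (x=2, y=11)
  Distance 8: (x=7, y=1), (x=6, y=2), (x=8, y=2), (x=5, y=3), (x=9, y=3), (x=4, y=4), (x=10, y=4), (x=3, y=5), (x=2, y=6), (x=1, y=7), (x=0, y=8), (x=0, y=10), (x=1, y=11)
  Distance 9: (x=7, y=0), (x=6, y=1), (x=8, y=1), (x=5, y=2), (x=9, y=2), (x=4, y=3), (x=10, y=3), (x=3, y=4), (x=2, y=5), (x=1, y=6), (x=0, y=7), (x=0, y=11)
  Distance 10: (x=6, y=0), (x=8, y=0), (x=5, y=1), (x=9, y=1), (x=4, y=2), (x=10, y=2), (x=3, y=3), (x=2, y=4), (x=1, y=5), (x=0, y=6)
  Distance 11: (x=5, y=0), (x=9, y=0), (x=4, y=1), (x=10, y=1), (x=3, y=2), (x=2, y=3), (x=1, y=4), (x=0, y=5)
  Distance 12: (x=4, y=0), (x=10, y=0), (x=3, y=1), (x=2, y=2), (x=1, y=3), (x=0, y=4)
  Distance 13: (x=3, y=0), (x=2, y=1), (x=1, y=2), (x=0, y=3)
  Distance 14: (x=2, y=0), (x=1, y=1), (x=0, y=2)
  Distance 15: (x=1, y=0), (x=0, y=1)
  Distance 16: (x=0, y=0)
Total reachable: 132 (grid has 132 open cells total)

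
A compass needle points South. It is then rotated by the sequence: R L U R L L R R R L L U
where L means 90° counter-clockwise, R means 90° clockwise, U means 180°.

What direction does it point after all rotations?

Answer: Final heading: South

Derivation:
Start: South
  R (right (90° clockwise)) -> West
  L (left (90° counter-clockwise)) -> South
  U (U-turn (180°)) -> North
  R (right (90° clockwise)) -> East
  L (left (90° counter-clockwise)) -> North
  L (left (90° counter-clockwise)) -> West
  R (right (90° clockwise)) -> North
  R (right (90° clockwise)) -> East
  R (right (90° clockwise)) -> South
  L (left (90° counter-clockwise)) -> East
  L (left (90° counter-clockwise)) -> North
  U (U-turn (180°)) -> South
Final: South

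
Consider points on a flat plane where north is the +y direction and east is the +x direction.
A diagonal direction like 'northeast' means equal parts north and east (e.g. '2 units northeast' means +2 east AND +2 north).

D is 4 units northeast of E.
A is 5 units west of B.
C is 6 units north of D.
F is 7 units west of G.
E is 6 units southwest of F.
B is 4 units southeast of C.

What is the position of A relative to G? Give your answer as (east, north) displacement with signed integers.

Answer: A is at (east=-10, north=0) relative to G.

Derivation:
Place G at the origin (east=0, north=0).
  F is 7 units west of G: delta (east=-7, north=+0); F at (east=-7, north=0).
  E is 6 units southwest of F: delta (east=-6, north=-6); E at (east=-13, north=-6).
  D is 4 units northeast of E: delta (east=+4, north=+4); D at (east=-9, north=-2).
  C is 6 units north of D: delta (east=+0, north=+6); C at (east=-9, north=4).
  B is 4 units southeast of C: delta (east=+4, north=-4); B at (east=-5, north=0).
  A is 5 units west of B: delta (east=-5, north=+0); A at (east=-10, north=0).
Therefore A relative to G: (east=-10, north=0).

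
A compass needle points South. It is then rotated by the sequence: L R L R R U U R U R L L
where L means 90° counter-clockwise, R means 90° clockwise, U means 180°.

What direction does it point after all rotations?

Answer: Final heading: East

Derivation:
Start: South
  L (left (90° counter-clockwise)) -> East
  R (right (90° clockwise)) -> South
  L (left (90° counter-clockwise)) -> East
  R (right (90° clockwise)) -> South
  R (right (90° clockwise)) -> West
  U (U-turn (180°)) -> East
  U (U-turn (180°)) -> West
  R (right (90° clockwise)) -> North
  U (U-turn (180°)) -> South
  R (right (90° clockwise)) -> West
  L (left (90° counter-clockwise)) -> South
  L (left (90° counter-clockwise)) -> East
Final: East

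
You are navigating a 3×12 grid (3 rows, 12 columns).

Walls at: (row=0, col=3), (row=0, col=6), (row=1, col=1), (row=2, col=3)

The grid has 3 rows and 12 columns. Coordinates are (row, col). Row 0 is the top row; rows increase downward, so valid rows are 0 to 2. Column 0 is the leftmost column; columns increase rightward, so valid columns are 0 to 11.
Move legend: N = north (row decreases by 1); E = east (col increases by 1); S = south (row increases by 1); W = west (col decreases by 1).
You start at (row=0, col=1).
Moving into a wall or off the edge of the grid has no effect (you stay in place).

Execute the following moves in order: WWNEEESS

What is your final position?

Answer: Final position: (row=2, col=2)

Derivation:
Start: (row=0, col=1)
  W (west): (row=0, col=1) -> (row=0, col=0)
  W (west): blocked, stay at (row=0, col=0)
  N (north): blocked, stay at (row=0, col=0)
  E (east): (row=0, col=0) -> (row=0, col=1)
  E (east): (row=0, col=1) -> (row=0, col=2)
  E (east): blocked, stay at (row=0, col=2)
  S (south): (row=0, col=2) -> (row=1, col=2)
  S (south): (row=1, col=2) -> (row=2, col=2)
Final: (row=2, col=2)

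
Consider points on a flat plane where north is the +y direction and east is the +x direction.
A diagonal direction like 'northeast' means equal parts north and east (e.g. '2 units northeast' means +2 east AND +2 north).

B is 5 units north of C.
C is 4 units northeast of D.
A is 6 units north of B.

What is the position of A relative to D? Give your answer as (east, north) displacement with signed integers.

Answer: A is at (east=4, north=15) relative to D.

Derivation:
Place D at the origin (east=0, north=0).
  C is 4 units northeast of D: delta (east=+4, north=+4); C at (east=4, north=4).
  B is 5 units north of C: delta (east=+0, north=+5); B at (east=4, north=9).
  A is 6 units north of B: delta (east=+0, north=+6); A at (east=4, north=15).
Therefore A relative to D: (east=4, north=15).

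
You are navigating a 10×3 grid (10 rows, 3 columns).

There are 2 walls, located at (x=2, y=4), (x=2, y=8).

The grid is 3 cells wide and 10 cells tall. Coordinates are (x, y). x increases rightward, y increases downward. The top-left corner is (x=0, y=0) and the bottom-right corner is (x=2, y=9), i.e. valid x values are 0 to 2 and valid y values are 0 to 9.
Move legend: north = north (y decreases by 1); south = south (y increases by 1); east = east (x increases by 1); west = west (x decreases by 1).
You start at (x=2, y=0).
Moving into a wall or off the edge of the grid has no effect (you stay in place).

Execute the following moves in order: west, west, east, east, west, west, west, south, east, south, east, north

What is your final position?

Answer: Final position: (x=2, y=1)

Derivation:
Start: (x=2, y=0)
  west (west): (x=2, y=0) -> (x=1, y=0)
  west (west): (x=1, y=0) -> (x=0, y=0)
  east (east): (x=0, y=0) -> (x=1, y=0)
  east (east): (x=1, y=0) -> (x=2, y=0)
  west (west): (x=2, y=0) -> (x=1, y=0)
  west (west): (x=1, y=0) -> (x=0, y=0)
  west (west): blocked, stay at (x=0, y=0)
  south (south): (x=0, y=0) -> (x=0, y=1)
  east (east): (x=0, y=1) -> (x=1, y=1)
  south (south): (x=1, y=1) -> (x=1, y=2)
  east (east): (x=1, y=2) -> (x=2, y=2)
  north (north): (x=2, y=2) -> (x=2, y=1)
Final: (x=2, y=1)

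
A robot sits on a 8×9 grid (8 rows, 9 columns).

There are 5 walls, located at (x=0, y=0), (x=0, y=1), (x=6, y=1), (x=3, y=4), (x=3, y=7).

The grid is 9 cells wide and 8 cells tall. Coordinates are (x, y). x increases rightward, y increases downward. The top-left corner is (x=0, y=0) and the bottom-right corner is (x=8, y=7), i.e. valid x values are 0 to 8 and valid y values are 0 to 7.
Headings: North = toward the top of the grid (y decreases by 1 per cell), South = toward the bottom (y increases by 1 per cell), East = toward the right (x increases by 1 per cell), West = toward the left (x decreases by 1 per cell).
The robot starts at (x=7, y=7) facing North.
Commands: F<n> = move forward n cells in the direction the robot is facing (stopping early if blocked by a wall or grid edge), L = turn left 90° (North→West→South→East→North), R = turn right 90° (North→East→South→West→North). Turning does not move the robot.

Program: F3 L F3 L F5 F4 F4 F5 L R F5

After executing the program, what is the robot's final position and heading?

Answer: Final position: (x=4, y=7), facing South

Derivation:
Start: (x=7, y=7), facing North
  F3: move forward 3, now at (x=7, y=4)
  L: turn left, now facing West
  F3: move forward 3, now at (x=4, y=4)
  L: turn left, now facing South
  F5: move forward 3/5 (blocked), now at (x=4, y=7)
  F4: move forward 0/4 (blocked), now at (x=4, y=7)
  F4: move forward 0/4 (blocked), now at (x=4, y=7)
  F5: move forward 0/5 (blocked), now at (x=4, y=7)
  L: turn left, now facing East
  R: turn right, now facing South
  F5: move forward 0/5 (blocked), now at (x=4, y=7)
Final: (x=4, y=7), facing South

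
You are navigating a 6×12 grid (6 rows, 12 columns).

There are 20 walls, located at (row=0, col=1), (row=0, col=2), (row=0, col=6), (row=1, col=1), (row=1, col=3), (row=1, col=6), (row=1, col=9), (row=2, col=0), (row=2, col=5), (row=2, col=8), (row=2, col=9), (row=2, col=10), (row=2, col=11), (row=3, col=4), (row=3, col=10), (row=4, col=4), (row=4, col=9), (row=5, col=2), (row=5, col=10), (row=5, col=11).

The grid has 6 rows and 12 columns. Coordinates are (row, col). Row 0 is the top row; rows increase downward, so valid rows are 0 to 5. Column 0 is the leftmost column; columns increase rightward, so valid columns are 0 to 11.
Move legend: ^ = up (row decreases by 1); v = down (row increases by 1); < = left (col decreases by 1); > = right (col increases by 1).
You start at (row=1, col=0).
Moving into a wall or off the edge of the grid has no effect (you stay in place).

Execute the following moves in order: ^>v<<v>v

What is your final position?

Answer: Final position: (row=1, col=0)

Derivation:
Start: (row=1, col=0)
  ^ (up): (row=1, col=0) -> (row=0, col=0)
  > (right): blocked, stay at (row=0, col=0)
  v (down): (row=0, col=0) -> (row=1, col=0)
  < (left): blocked, stay at (row=1, col=0)
  < (left): blocked, stay at (row=1, col=0)
  v (down): blocked, stay at (row=1, col=0)
  > (right): blocked, stay at (row=1, col=0)
  v (down): blocked, stay at (row=1, col=0)
Final: (row=1, col=0)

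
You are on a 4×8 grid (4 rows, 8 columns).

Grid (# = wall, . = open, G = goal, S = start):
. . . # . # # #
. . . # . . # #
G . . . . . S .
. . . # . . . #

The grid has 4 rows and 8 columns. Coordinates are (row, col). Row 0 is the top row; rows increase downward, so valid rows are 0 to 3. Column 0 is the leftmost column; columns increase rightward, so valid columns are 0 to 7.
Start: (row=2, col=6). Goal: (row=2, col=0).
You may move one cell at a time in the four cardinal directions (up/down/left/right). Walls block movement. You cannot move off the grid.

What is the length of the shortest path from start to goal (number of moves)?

Answer: Shortest path length: 6

Derivation:
BFS from (row=2, col=6) until reaching (row=2, col=0):
  Distance 0: (row=2, col=6)
  Distance 1: (row=2, col=5), (row=2, col=7), (row=3, col=6)
  Distance 2: (row=1, col=5), (row=2, col=4), (row=3, col=5)
  Distance 3: (row=1, col=4), (row=2, col=3), (row=3, col=4)
  Distance 4: (row=0, col=4), (row=2, col=2)
  Distance 5: (row=1, col=2), (row=2, col=1), (row=3, col=2)
  Distance 6: (row=0, col=2), (row=1, col=1), (row=2, col=0), (row=3, col=1)  <- goal reached here
One shortest path (6 moves): (row=2, col=6) -> (row=2, col=5) -> (row=2, col=4) -> (row=2, col=3) -> (row=2, col=2) -> (row=2, col=1) -> (row=2, col=0)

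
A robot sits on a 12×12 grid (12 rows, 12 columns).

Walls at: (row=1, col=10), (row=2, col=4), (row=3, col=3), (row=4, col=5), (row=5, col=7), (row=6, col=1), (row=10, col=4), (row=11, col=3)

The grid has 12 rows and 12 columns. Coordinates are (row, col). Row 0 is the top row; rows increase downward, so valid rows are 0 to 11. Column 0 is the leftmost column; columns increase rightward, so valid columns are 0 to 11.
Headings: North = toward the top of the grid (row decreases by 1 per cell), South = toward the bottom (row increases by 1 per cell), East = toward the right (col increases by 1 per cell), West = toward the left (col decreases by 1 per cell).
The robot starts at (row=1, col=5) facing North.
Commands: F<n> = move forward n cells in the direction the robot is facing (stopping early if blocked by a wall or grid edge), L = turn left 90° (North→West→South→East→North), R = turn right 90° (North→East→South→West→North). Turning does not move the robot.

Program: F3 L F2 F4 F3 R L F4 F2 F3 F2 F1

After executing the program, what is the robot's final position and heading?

Answer: Final position: (row=0, col=0), facing West

Derivation:
Start: (row=1, col=5), facing North
  F3: move forward 1/3 (blocked), now at (row=0, col=5)
  L: turn left, now facing West
  F2: move forward 2, now at (row=0, col=3)
  F4: move forward 3/4 (blocked), now at (row=0, col=0)
  F3: move forward 0/3 (blocked), now at (row=0, col=0)
  R: turn right, now facing North
  L: turn left, now facing West
  F4: move forward 0/4 (blocked), now at (row=0, col=0)
  F2: move forward 0/2 (blocked), now at (row=0, col=0)
  F3: move forward 0/3 (blocked), now at (row=0, col=0)
  F2: move forward 0/2 (blocked), now at (row=0, col=0)
  F1: move forward 0/1 (blocked), now at (row=0, col=0)
Final: (row=0, col=0), facing West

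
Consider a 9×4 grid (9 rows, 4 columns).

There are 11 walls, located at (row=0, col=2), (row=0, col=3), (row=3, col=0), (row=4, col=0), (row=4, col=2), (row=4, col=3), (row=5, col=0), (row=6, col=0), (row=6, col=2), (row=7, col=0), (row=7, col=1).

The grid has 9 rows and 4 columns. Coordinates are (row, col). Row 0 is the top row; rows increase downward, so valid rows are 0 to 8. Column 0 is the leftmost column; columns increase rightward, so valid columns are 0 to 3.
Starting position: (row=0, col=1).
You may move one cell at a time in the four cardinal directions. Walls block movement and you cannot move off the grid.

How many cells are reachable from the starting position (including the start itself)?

Answer: Reachable cells: 25

Derivation:
BFS flood-fill from (row=0, col=1):
  Distance 0: (row=0, col=1)
  Distance 1: (row=0, col=0), (row=1, col=1)
  Distance 2: (row=1, col=0), (row=1, col=2), (row=2, col=1)
  Distance 3: (row=1, col=3), (row=2, col=0), (row=2, col=2), (row=3, col=1)
  Distance 4: (row=2, col=3), (row=3, col=2), (row=4, col=1)
  Distance 5: (row=3, col=3), (row=5, col=1)
  Distance 6: (row=5, col=2), (row=6, col=1)
  Distance 7: (row=5, col=3)
  Distance 8: (row=6, col=3)
  Distance 9: (row=7, col=3)
  Distance 10: (row=7, col=2), (row=8, col=3)
  Distance 11: (row=8, col=2)
  Distance 12: (row=8, col=1)
  Distance 13: (row=8, col=0)
Total reachable: 25 (grid has 25 open cells total)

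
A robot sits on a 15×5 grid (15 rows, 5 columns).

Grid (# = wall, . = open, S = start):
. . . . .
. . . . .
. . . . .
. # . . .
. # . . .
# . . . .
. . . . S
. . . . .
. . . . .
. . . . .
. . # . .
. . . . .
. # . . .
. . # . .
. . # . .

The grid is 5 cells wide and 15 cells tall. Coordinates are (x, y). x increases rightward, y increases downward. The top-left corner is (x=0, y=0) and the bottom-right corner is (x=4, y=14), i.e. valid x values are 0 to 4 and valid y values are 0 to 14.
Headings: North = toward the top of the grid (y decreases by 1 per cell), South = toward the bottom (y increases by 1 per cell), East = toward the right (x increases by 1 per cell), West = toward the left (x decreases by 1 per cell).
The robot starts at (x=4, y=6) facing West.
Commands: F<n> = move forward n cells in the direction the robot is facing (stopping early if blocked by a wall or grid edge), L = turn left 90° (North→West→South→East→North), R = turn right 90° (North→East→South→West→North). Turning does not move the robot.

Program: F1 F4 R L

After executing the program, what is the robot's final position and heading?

Answer: Final position: (x=0, y=6), facing West

Derivation:
Start: (x=4, y=6), facing West
  F1: move forward 1, now at (x=3, y=6)
  F4: move forward 3/4 (blocked), now at (x=0, y=6)
  R: turn right, now facing North
  L: turn left, now facing West
Final: (x=0, y=6), facing West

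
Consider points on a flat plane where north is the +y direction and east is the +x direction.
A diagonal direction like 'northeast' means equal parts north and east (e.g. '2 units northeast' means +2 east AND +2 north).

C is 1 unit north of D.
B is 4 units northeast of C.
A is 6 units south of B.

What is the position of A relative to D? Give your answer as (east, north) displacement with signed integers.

Place D at the origin (east=0, north=0).
  C is 1 unit north of D: delta (east=+0, north=+1); C at (east=0, north=1).
  B is 4 units northeast of C: delta (east=+4, north=+4); B at (east=4, north=5).
  A is 6 units south of B: delta (east=+0, north=-6); A at (east=4, north=-1).
Therefore A relative to D: (east=4, north=-1).

Answer: A is at (east=4, north=-1) relative to D.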